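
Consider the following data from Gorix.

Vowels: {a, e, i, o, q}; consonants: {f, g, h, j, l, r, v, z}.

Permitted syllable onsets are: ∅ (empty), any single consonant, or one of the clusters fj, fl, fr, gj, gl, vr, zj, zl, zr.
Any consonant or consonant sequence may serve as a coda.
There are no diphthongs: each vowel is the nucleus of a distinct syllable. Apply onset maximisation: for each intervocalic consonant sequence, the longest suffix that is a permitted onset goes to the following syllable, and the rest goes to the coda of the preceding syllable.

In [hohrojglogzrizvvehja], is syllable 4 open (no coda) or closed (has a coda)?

The vowels are o, o, o, i, e, a — 6 nuclei, so 6 syllables.
σ1/σ2 boundary: /hr/ — longest licit onset from the right is /r/, leaving /h/ as coda.
σ2/σ3 boundary: /jgl/ splits as /j/ + /gl/ (/gl/ is the longest suffix that is a licit onset).
σ3/σ4 boundary: /gzr/ splits as /g/ + /zr/ (/zr/ is the longest suffix that is a licit onset).
σ4/σ5 boundary: cluster /zvv/ — the longest permitted-onset suffix is /v/; onset = /v/, preceding coda = /zv/.
σ5/σ6 boundary: /hj/ splits as /h/ + /j/ (/j/ is the longest suffix that is a licit onset).
Putting it together: hoh.roj.glog.zrizv.veh.ja.
Syllable 4 is /zrizv/ with coda /zv/, so it is closed.

closed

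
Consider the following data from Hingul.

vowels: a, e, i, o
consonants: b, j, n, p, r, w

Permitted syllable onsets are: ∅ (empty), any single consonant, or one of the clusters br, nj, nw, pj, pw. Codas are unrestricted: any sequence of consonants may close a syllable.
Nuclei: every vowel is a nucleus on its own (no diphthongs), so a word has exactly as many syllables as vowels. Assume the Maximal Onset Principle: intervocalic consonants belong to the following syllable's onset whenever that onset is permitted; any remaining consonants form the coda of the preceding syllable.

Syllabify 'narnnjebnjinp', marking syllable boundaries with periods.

Vowels present: a, e, i; each is a nucleus, giving 3 syllables.
Between /a/ (V1) and /e/ (V2): /rnnj/ — longest licit onset from the right is /nj/, leaving /rn/ as coda.
Between /e/ (V2) and /i/ (V3): cluster /bnj/ — the longest permitted-onset suffix is /nj/; onset = /nj/, preceding coda = /b/.

narn.njeb.njinp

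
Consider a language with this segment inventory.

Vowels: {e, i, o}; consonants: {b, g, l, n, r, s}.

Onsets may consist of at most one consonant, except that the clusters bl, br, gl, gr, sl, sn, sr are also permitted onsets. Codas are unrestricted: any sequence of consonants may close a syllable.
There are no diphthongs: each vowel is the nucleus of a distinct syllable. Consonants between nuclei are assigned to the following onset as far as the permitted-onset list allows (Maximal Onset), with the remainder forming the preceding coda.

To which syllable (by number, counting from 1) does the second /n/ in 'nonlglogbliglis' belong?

1

Nuclei (vowels): o, o, i, i → 4 syllables.
/o…o/ gap (V1→V2): cluster /nlgl/ — the longest permitted-onset suffix is /gl/; onset = /gl/, preceding coda = /nl/.
/o…i/ gap (V2→V3): /gbl/ — longest licit onset from the right is /bl/, leaving /g/ as coda.
/i…i/ gap (V3→V4): cluster /gl/ — /gl/ is itself a permitted onset, so the whole cluster goes right; preceding coda = ∅.
Putting it together: nonl.glog.bli.glis.
The second /n/ is in the coda of syllable 1 (/nonl/).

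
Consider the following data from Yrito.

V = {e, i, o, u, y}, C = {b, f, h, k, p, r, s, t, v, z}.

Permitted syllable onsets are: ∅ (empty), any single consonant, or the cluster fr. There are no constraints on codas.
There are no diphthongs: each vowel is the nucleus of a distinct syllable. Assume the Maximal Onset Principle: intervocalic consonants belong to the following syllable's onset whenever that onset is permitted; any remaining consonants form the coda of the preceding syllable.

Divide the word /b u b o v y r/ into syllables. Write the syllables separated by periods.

Nuclei (vowels): u, o, y → 3 syllables.
/u…o/ gap (V1→V2): just /b/ — single C goes to the following onset.
/o…y/ gap (V2→V3): just /v/ — single C goes to the following onset.

bu.bo.vyr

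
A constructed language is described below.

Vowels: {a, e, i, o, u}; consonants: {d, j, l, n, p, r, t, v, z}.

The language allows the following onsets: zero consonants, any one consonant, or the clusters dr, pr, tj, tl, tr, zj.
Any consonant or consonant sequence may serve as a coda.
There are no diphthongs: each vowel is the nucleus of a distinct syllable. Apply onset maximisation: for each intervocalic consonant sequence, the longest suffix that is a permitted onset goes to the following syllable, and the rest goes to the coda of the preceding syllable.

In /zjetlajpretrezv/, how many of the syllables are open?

Vowels present: e, a, e, e; each is a nucleus, giving 4 syllables.
V1 /e/ – V2 /a/: /tl/ is a licit onset in full, so it all attaches to the next syllable.
V2 /a/ – V3 /e/: cluster /jpr/ — the longest permitted-onset suffix is /pr/; onset = /pr/, preceding coda = /j/.
V3 /e/ – V4 /e/: /tr/ — entire cluster is a permitted onset → onset /tr/, coda ∅.
Putting it together: zje.tlaj.pre.trezv.
Classifying each syllable: /zje/ (open), /tlaj/ (closed), /pre/ (open), /trezv/ (closed).
Open syllables: 2.

2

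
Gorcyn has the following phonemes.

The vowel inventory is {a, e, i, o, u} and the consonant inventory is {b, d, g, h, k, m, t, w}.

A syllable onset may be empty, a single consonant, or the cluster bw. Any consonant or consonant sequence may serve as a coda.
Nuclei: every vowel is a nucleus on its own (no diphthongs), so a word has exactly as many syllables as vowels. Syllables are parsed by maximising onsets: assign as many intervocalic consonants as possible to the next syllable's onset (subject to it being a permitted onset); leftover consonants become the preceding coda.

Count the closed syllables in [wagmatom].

The vowels are a, a, o — 3 nuclei, so 3 syllables.
σ1/σ2 boundary: /gm/ — longest licit onset from the right is /m/, leaving /g/ as coda.
σ2/σ3 boundary: /t/ → onset of the next syllable (single consonants are always licit onsets).
Result: wag.ma.tom.
Classifying each syllable: /wag/ (closed), /ma/ (open), /tom/ (closed).
Closed syllables: 2.

2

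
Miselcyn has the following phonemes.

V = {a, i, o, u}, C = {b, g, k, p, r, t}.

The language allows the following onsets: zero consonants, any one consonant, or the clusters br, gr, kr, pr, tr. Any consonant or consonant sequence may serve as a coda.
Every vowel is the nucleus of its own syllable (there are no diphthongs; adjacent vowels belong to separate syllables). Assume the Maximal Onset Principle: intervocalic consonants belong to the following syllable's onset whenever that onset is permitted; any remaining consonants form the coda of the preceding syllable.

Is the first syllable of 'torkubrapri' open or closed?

Nuclei (vowels): o, u, a, i → 4 syllables.
/o…u/ gap (V1→V2): /rk/ — longest licit onset from the right is /k/, leaving /r/ as coda.
/u…a/ gap (V2→V3): cluster /br/ — /br/ is itself a permitted onset, so the whole cluster goes right; preceding coda = ∅.
/a…i/ gap (V3→V4): cluster /pr/ — /pr/ is itself a permitted onset, so the whole cluster goes right; preceding coda = ∅.
So the parse is tor.ku.bra.pri.
Syllable 1 is /tor/ with coda /r/, so it is closed.

closed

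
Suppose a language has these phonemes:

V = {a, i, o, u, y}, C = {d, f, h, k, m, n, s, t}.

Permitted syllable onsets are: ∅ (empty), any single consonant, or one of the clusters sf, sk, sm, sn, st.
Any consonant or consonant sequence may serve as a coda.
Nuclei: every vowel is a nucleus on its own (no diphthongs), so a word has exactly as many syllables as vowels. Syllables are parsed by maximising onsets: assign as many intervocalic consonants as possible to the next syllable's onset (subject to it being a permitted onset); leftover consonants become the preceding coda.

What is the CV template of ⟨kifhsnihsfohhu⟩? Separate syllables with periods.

Nuclei (vowels): i, i, o, u → 4 syllables.
Between /i/ (V1) and /i/ (V2): cluster /fhsn/ — the longest permitted-onset suffix is /sn/; onset = /sn/, preceding coda = /fh/.
Between /i/ (V2) and /o/ (V3): /hsf/ — longest licit onset from the right is /sf/, leaving /h/ as coda.
Between /o/ (V3) and /u/ (V4): /hh/ splits as /h/ + /h/ (/h/ is the longest suffix that is a licit onset).
So the parse is kifh.snih.sfoh.hu.
Mapping each syllable to C/V: /kifh/ → CVCC, /snih/ → CCVC, /sfoh/ → CCVC, /hu/ → CV.

CVCC.CCVC.CCVC.CV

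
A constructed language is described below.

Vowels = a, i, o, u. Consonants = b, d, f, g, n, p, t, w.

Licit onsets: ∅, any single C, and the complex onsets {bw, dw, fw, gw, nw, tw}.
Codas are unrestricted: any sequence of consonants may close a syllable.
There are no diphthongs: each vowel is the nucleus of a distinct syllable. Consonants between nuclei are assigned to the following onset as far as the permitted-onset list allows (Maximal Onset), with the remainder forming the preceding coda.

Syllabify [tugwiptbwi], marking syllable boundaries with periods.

The vowels are u, i, i — 3 nuclei, so 3 syllables.
/u…i/ gap (V1→V2): /gw/ — entire cluster is a permitted onset → onset /gw/, coda ∅.
/i…i/ gap (V2→V3): /ptbw/ splits as /pt/ + /bw/ (/bw/ is the longest suffix that is a licit onset).

tu.gwipt.bwi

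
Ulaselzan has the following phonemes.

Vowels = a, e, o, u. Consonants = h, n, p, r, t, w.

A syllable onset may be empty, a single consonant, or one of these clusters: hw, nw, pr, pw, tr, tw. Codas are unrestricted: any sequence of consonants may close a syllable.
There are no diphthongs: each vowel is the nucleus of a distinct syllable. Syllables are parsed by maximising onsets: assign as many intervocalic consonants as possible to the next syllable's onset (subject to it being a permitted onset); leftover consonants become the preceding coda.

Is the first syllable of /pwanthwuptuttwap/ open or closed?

closed

Vowels present: a, u, u, a; each is a nucleus, giving 4 syllables.
/a…u/ gap (V1→V2): cluster /nthw/ — the longest permitted-onset suffix is /hw/; onset = /hw/, preceding coda = /nt/.
/u…u/ gap (V2→V3): /pt/; trying suffixes from longest down, /t/ is the first permitted one, so coda /p/ | onset /t/.
/u…a/ gap (V3→V4): /ttw/; trying suffixes from longest down, /tw/ is the first permitted one, so coda /t/ | onset /tw/.
Syllabification: pwant.hwup.tut.twap.
Syllable 1 is /pwant/ with coda /nt/, so it is closed.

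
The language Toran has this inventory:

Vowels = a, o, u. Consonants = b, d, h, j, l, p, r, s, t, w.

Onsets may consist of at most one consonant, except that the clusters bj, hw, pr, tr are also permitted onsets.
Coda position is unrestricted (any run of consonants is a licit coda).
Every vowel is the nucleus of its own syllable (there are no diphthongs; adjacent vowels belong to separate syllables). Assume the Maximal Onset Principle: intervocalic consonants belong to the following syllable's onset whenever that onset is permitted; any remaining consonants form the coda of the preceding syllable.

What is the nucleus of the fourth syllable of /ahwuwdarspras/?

The vowels are a, u, a, a — 4 nuclei, so 4 syllables.
The fourth nucleus (vowel 4 from the left) is /a/.

a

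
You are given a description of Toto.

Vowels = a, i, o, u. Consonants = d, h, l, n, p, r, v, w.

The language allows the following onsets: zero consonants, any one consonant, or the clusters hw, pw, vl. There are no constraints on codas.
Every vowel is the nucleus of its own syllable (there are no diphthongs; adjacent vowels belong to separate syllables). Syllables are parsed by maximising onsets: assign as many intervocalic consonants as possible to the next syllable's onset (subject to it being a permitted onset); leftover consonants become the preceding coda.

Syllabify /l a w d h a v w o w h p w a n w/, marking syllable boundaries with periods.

Nuclei (vowels): a, a, o, a → 4 syllables.
σ1/σ2 boundary: /wdh/; trying suffixes from longest down, /h/ is the first permitted one, so coda /wd/ | onset /h/.
σ2/σ3 boundary: /vw/ — longest licit onset from the right is /w/, leaving /v/ as coda.
σ3/σ4 boundary: cluster /whpw/ — the longest permitted-onset suffix is /pw/; onset = /pw/, preceding coda = /wh/.

lawd.hav.wowh.pwanw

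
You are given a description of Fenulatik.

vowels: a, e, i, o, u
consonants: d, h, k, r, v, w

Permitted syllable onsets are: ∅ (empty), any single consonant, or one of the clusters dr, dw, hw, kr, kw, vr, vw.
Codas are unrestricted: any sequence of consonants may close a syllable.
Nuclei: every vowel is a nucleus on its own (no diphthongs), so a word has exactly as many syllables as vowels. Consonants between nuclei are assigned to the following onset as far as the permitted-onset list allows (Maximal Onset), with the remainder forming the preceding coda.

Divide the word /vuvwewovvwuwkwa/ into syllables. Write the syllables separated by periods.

vu.vwe.wov.vwuw.kwa

The vowels are u, e, o, u, a — 5 nuclei, so 5 syllables.
/u…e/ gap (V1→V2): cluster /vw/ — /vw/ is itself a permitted onset, so the whole cluster goes right; preceding coda = ∅.
/e…o/ gap (V2→V3): just /w/ — single C goes to the following onset.
/o…u/ gap (V3→V4): /vvw/ — longest licit onset from the right is /vw/, leaving /v/ as coda.
/u…a/ gap (V4→V5): cluster /wkw/ — the longest permitted-onset suffix is /kw/; onset = /kw/, preceding coda = /w/.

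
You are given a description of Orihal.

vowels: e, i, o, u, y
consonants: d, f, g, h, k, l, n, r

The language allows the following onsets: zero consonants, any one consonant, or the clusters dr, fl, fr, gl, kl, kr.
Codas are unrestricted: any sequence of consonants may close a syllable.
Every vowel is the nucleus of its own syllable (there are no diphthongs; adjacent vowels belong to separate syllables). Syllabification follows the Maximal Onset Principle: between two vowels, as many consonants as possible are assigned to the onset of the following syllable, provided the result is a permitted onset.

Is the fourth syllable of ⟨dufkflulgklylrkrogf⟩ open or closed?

Nuclei (vowels): u, u, y, o → 4 syllables.
σ1/σ2 boundary: /fkfl/ splits as /fk/ + /fl/ (/fl/ is the longest suffix that is a licit onset).
σ2/σ3 boundary: /lgkl/ — longest licit onset from the right is /kl/, leaving /lg/ as coda.
σ3/σ4 boundary: /lrkr/ — longest licit onset from the right is /kr/, leaving /lr/ as coda.
Result: dufk.flulg.klylr.krogf.
Syllable 4 is /krogf/ with coda /gf/, so it is closed.

closed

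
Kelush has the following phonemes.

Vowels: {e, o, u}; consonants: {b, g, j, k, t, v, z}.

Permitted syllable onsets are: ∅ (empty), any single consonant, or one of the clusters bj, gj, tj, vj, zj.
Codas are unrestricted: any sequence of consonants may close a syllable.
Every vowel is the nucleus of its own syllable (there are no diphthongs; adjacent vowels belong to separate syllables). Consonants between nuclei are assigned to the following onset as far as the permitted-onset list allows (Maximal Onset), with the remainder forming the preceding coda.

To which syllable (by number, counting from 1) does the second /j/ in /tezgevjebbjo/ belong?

Nuclei (vowels): e, e, e, o → 4 syllables.
/e…e/ gap (V1→V2): cluster /zg/ — the longest permitted-onset suffix is /g/; onset = /g/, preceding coda = /z/.
/e…e/ gap (V2→V3): /vj/ — entire cluster is a permitted onset → onset /vj/, coda ∅.
/e…o/ gap (V3→V4): cluster /bbj/ — the longest permitted-onset suffix is /bj/; onset = /bj/, preceding coda = /b/.
Result: tez.ge.vjeb.bjo.
The second /j/ is in the onset of syllable 4 (/bjo/).

4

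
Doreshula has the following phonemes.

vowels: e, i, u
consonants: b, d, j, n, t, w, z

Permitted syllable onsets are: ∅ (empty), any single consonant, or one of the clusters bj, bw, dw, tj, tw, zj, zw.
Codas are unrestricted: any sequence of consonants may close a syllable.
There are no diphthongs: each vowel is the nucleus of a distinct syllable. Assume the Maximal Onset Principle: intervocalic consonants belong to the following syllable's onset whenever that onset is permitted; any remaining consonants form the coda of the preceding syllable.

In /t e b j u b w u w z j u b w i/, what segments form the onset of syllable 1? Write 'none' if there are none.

t

Nuclei (vowels): e, u, u, u, i → 5 syllables.
/e…u/ gap (V1→V2): cluster /bj/ — /bj/ is itself a permitted onset, so the whole cluster goes right; preceding coda = ∅.
/u…u/ gap (V2→V3): /bw/ — entire cluster is a permitted onset → onset /bw/, coda ∅.
/u…u/ gap (V3→V4): /wzj/; trying suffixes from longest down, /zj/ is the first permitted one, so coda /w/ | onset /zj/.
/u…i/ gap (V4→V5): cluster /bw/ — /bw/ is itself a permitted onset, so the whole cluster goes right; preceding coda = ∅.
Putting it together: te.bju.bwuw.zju.bwi.
Syllable 1 is /te/: onset /t/, nucleus /e/, coda ∅.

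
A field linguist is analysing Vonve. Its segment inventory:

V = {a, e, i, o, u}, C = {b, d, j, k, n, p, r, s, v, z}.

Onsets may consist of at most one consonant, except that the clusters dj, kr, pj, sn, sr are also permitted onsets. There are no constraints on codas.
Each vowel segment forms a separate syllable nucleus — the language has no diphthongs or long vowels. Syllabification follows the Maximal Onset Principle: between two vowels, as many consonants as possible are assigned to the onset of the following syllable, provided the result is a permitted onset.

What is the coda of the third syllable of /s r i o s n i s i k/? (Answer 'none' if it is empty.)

none

Nuclei (vowels): i, o, i, i → 4 syllables.
V1 /i/ – V2 /o/: hiatus — the boundary sits between the two vowels.
V2 /o/ – V3 /i/: cluster /sn/ — /sn/ is itself a permitted onset, so the whole cluster goes right; preceding coda = ∅.
V3 /i/ – V4 /i/: /s/ → onset of the next syllable (single consonants are always licit onsets).
Syllabification: sri.o.sni.sik.
Syllable 3 is /sni/: onset /sn/, nucleus /i/, coda ∅.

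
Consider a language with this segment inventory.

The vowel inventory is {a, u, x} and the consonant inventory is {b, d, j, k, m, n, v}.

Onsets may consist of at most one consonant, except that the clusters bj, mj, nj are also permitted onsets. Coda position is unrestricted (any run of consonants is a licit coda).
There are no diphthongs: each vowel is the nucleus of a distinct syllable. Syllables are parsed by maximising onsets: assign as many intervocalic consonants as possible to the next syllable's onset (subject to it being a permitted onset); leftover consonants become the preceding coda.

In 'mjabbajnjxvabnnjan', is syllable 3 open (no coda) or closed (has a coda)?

The vowels are a, a, x, a, a — 5 nuclei, so 5 syllables.
/a…a/ gap (V1→V2): /bb/ — longest licit onset from the right is /b/, leaving /b/ as coda.
/a…x/ gap (V2→V3): cluster /jnj/ — the longest permitted-onset suffix is /nj/; onset = /nj/, preceding coda = /j/.
/x…a/ gap (V3→V4): /v/ → onset of the next syllable (single consonants are always licit onsets).
/a…a/ gap (V4→V5): /bnnj/ splits as /bn/ + /nj/ (/nj/ is the longest suffix that is a licit onset).
Syllabification: mjab.baj.njx.vabn.njan.
Syllable 3 is /njx/; it ends in its nucleus with no coda, so it is open.

open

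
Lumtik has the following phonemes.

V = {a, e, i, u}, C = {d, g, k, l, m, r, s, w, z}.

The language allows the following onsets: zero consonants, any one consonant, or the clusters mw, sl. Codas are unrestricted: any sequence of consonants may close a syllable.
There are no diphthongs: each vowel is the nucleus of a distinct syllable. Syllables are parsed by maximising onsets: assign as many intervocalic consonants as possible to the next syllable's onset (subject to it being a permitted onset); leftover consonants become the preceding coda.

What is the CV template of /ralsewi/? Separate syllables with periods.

The vowels are a, e, i — 3 nuclei, so 3 syllables.
Between /a/ (V1) and /e/ (V2): cluster /ls/ — the longest permitted-onset suffix is /s/; onset = /s/, preceding coda = /l/.
Between /e/ (V2) and /i/ (V3): just /w/ — single C goes to the following onset.
So the parse is ral.se.wi.
Mapping each syllable to C/V: /ral/ → CVC, /se/ → CV, /wi/ → CV.

CVC.CV.CV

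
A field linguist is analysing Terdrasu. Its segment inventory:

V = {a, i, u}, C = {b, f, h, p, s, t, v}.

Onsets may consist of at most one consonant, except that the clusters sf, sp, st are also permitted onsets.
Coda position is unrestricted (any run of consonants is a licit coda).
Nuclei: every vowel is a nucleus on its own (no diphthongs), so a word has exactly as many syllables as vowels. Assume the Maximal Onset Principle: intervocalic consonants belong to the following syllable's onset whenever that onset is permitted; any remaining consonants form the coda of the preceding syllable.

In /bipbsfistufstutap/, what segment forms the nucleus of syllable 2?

i

Nuclei (vowels): i, i, u, u, a → 5 syllables.
The second nucleus (vowel 2 from the left) is /i/.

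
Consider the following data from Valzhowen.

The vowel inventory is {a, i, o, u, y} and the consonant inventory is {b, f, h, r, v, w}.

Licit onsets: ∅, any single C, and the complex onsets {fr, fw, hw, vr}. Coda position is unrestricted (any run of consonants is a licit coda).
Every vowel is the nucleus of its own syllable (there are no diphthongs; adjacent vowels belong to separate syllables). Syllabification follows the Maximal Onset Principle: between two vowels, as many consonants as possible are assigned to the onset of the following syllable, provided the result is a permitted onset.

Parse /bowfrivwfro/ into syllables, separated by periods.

The vowels are o, i, o — 3 nuclei, so 3 syllables.
V1 /o/ – V2 /i/: /wfr/ — longest licit onset from the right is /fr/, leaving /w/ as coda.
V2 /i/ – V3 /o/: /vwfr/ splits as /vw/ + /fr/ (/fr/ is the longest suffix that is a licit onset).

bow.frivw.fro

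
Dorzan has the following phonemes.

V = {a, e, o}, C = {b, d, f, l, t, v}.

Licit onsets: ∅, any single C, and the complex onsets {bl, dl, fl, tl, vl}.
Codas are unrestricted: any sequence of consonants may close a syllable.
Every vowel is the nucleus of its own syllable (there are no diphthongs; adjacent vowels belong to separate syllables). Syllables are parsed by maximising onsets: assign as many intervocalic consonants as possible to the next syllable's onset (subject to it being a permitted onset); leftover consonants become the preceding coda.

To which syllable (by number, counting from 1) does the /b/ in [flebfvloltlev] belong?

The vowels are e, o, e — 3 nuclei, so 3 syllables.
V1 /e/ – V2 /o/: /bfvl/ splits as /bf/ + /vl/ (/vl/ is the longest suffix that is a licit onset).
V2 /o/ – V3 /e/: cluster /ltl/ — the longest permitted-onset suffix is /tl/; onset = /tl/, preceding coda = /l/.
Putting it together: flebf.vlol.tlev.
The /b/ is in the coda of syllable 1 (/flebf/).

1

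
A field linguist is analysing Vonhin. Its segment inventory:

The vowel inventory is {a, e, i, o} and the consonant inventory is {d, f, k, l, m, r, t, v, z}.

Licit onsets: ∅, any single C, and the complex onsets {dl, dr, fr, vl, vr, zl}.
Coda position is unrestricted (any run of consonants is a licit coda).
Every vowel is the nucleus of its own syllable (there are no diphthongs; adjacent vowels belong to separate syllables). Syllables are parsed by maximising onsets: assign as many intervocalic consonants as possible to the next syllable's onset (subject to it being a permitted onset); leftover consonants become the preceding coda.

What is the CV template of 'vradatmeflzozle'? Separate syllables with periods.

CCV.CVC.CVCC.CV.CCV

The vowels are a, a, e, o, e — 5 nuclei, so 5 syllables.
σ1/σ2 boundary: /d/ is a single consonant, so it becomes the next onset.
σ2/σ3 boundary: /tm/ — longest licit onset from the right is /m/, leaving /t/ as coda.
σ3/σ4 boundary: /flz/ — longest licit onset from the right is /z/, leaving /fl/ as coda.
σ4/σ5 boundary: /zl/ is a licit onset in full, so it all attaches to the next syllable.
So the parse is vra.dat.mefl.zo.zle.
Mapping each syllable to C/V: /vra/ → CCV, /dat/ → CVC, /mefl/ → CVCC, /zo/ → CV, /zle/ → CCV.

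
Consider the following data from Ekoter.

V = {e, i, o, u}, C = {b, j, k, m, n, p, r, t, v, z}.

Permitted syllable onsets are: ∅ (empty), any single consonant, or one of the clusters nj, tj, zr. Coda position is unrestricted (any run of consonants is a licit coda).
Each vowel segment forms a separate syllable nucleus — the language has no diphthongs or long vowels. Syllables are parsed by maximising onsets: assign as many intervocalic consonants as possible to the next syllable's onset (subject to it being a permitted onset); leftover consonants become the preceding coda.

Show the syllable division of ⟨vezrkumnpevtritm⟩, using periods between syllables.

vezr.kumn.pevt.ritm

Nuclei (vowels): e, u, e, i → 4 syllables.
V1 /e/ – V2 /u/: cluster /zrk/ — the longest permitted-onset suffix is /k/; onset = /k/, preceding coda = /zr/.
V2 /u/ – V3 /e/: /mnp/ — longest licit onset from the right is /p/, leaving /mn/ as coda.
V3 /e/ – V4 /i/: /vtr/; trying suffixes from longest down, /r/ is the first permitted one, so coda /vt/ | onset /r/.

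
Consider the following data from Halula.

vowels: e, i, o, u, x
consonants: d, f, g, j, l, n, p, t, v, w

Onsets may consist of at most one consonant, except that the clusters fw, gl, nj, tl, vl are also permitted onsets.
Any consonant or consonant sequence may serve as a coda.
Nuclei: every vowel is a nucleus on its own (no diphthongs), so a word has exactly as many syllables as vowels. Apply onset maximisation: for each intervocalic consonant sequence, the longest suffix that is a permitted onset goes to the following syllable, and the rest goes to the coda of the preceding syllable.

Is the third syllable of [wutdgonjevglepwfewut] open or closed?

closed

The vowels are u, o, e, e, e, u — 6 nuclei, so 6 syllables.
V1 /u/ – V2 /o/: /tdg/ splits as /td/ + /g/ (/g/ is the longest suffix that is a licit onset).
V2 /o/ – V3 /e/: /nj/ is a licit onset in full, so it all attaches to the next syllable.
V3 /e/ – V4 /e/: cluster /vgl/ — the longest permitted-onset suffix is /gl/; onset = /gl/, preceding coda = /v/.
V4 /e/ – V5 /e/: cluster /pwf/ — the longest permitted-onset suffix is /f/; onset = /f/, preceding coda = /pw/.
V5 /e/ – V6 /u/: /w/ is a single consonant, so it becomes the next onset.
Syllabification: wutd.go.njev.glepw.fe.wut.
Syllable 3 is /njev/ with coda /v/, so it is closed.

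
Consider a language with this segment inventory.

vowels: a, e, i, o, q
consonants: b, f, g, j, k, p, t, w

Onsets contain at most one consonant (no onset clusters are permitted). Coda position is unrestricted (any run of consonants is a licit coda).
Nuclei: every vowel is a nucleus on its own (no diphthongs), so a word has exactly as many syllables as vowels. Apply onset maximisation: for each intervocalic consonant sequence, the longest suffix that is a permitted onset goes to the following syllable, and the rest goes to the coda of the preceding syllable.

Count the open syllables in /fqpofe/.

3

Vowels present: q, o, e; each is a nucleus, giving 3 syllables.
σ1/σ2 boundary: /p/ is a single consonant, so it becomes the next onset.
σ2/σ3 boundary: /f/ is a single consonant, so it becomes the next onset.
So the parse is fq.po.fe.
Classifying each syllable: /fq/ (open), /po/ (open), /fe/ (open).
Open syllables: 3.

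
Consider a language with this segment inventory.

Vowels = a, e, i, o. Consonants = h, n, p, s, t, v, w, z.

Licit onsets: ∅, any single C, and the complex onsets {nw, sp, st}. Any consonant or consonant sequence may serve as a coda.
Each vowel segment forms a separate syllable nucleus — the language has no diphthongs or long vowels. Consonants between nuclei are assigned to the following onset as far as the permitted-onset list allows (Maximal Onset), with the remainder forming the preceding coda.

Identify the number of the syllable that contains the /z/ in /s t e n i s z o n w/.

3

Nuclei (vowels): e, i, o → 3 syllables.
/e…i/ gap (V1→V2): /n/ → onset of the next syllable (single consonants are always licit onsets).
/i…o/ gap (V2→V3): /sz/ — longest licit onset from the right is /z/, leaving /s/ as coda.
Syllabification: ste.nis.zonw.
The /z/ is in the onset of syllable 3 (/zonw/).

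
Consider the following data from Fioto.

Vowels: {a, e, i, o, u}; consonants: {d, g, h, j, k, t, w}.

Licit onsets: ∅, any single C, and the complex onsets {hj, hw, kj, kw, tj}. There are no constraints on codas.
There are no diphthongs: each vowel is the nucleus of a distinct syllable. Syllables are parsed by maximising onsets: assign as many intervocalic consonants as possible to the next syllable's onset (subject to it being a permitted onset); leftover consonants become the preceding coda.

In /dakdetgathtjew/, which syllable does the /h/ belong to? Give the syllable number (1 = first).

3

Nuclei (vowels): a, e, a, e → 4 syllables.
/a…e/ gap (V1→V2): cluster /kd/ — the longest permitted-onset suffix is /d/; onset = /d/, preceding coda = /k/.
/e…a/ gap (V2→V3): /tg/ splits as /t/ + /g/ (/g/ is the longest suffix that is a licit onset).
/a…e/ gap (V3→V4): cluster /thtj/ — the longest permitted-onset suffix is /tj/; onset = /tj/, preceding coda = /th/.
So the parse is dak.det.gath.tjew.
The /h/ is in the coda of syllable 3 (/gath/).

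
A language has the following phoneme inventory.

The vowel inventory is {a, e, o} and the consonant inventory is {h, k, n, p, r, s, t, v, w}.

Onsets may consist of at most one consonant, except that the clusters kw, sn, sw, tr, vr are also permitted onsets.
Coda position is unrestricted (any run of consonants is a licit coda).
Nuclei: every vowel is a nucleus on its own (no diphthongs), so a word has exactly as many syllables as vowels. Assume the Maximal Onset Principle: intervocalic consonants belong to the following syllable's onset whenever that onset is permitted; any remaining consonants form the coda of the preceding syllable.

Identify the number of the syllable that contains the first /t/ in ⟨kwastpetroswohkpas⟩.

The vowels are a, e, o, o, a — 5 nuclei, so 5 syllables.
Between /a/ (V1) and /e/ (V2): /stp/ — longest licit onset from the right is /p/, leaving /st/ as coda.
Between /e/ (V2) and /o/ (V3): /tr/ — entire cluster is a permitted onset → onset /tr/, coda ∅.
Between /o/ (V3) and /o/ (V4): cluster /sw/ — /sw/ is itself a permitted onset, so the whole cluster goes right; preceding coda = ∅.
Between /o/ (V4) and /a/ (V5): cluster /hkp/ — the longest permitted-onset suffix is /p/; onset = /p/, preceding coda = /hk/.
So the parse is kwast.pe.tro.swohk.pas.
The first /t/ is in the coda of syllable 1 (/kwast/).

1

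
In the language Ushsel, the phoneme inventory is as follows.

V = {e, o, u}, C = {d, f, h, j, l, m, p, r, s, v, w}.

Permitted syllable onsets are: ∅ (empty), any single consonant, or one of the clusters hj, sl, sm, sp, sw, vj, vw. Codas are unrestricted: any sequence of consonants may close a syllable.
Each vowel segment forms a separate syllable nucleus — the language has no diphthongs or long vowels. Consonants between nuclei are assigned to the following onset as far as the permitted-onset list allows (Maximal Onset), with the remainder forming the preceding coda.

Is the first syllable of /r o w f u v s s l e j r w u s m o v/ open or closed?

Nuclei (vowels): o, u, e, u, o → 5 syllables.
Between /o/ (V1) and /u/ (V2): /wf/ — longest licit onset from the right is /f/, leaving /w/ as coda.
Between /u/ (V2) and /e/ (V3): cluster /vssl/ — the longest permitted-onset suffix is /sl/; onset = /sl/, preceding coda = /vs/.
Between /e/ (V3) and /u/ (V4): /jrw/ — longest licit onset from the right is /w/, leaving /jr/ as coda.
Between /u/ (V4) and /o/ (V5): /sm/ is a licit onset in full, so it all attaches to the next syllable.
Syllabification: row.fuvs.slejr.wu.smov.
Syllable 1 is /row/ with coda /w/, so it is closed.

closed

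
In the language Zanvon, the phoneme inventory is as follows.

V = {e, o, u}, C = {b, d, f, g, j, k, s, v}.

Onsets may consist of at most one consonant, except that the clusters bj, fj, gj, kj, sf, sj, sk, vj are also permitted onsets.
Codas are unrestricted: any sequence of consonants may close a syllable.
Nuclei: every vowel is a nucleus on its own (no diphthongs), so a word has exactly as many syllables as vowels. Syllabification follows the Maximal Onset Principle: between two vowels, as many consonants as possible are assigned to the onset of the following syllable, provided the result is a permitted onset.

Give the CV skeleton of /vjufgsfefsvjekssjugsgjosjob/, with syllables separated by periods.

Vowels present: u, e, e, u, o, o; each is a nucleus, giving 6 syllables.
Between /u/ (V1) and /e/ (V2): /fgsf/ — longest licit onset from the right is /sf/, leaving /fg/ as coda.
Between /e/ (V2) and /e/ (V3): /fsvj/; trying suffixes from longest down, /vj/ is the first permitted one, so coda /fs/ | onset /vj/.
Between /e/ (V3) and /u/ (V4): /kssj/ splits as /ks/ + /sj/ (/sj/ is the longest suffix that is a licit onset).
Between /u/ (V4) and /o/ (V5): /gsgj/; trying suffixes from longest down, /gj/ is the first permitted one, so coda /gs/ | onset /gj/.
Between /o/ (V5) and /o/ (V6): /sj/ is a licit onset in full, so it all attaches to the next syllable.
Result: vjufg.sfefs.vjeks.sjugs.gjo.sjob.
Mapping each syllable to C/V: /vjufg/ → CCVCC, /sfefs/ → CCVCC, /vjeks/ → CCVCC, /sjugs/ → CCVCC, /gjo/ → CCV, /sjob/ → CCVC.

CCVCC.CCVCC.CCVCC.CCVCC.CCV.CCVC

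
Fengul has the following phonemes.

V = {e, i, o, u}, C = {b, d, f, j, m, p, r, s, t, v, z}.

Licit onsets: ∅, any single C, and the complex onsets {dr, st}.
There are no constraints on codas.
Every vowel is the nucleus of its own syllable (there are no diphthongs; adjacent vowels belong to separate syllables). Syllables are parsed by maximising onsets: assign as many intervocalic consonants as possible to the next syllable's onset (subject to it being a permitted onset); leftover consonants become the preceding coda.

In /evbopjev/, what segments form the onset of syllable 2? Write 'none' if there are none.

Nuclei (vowels): e, o, e → 3 syllables.
/e…o/ gap (V1→V2): /vb/ splits as /v/ + /b/ (/b/ is the longest suffix that is a licit onset).
/o…e/ gap (V2→V3): cluster /pj/ — the longest permitted-onset suffix is /j/; onset = /j/, preceding coda = /p/.
Result: ev.bop.jev.
Syllable 2 is /bop/: onset /b/, nucleus /o/, coda /p/.

b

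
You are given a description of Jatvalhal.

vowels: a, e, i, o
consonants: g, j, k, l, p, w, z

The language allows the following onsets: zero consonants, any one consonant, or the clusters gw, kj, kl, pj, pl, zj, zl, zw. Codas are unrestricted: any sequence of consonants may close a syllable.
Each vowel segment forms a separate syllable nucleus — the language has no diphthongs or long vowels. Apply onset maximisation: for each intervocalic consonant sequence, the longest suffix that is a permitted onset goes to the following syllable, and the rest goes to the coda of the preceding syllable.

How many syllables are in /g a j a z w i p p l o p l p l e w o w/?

Vowels present: a, a, i, o, e, o; each is a nucleus, giving 6 syllables.

6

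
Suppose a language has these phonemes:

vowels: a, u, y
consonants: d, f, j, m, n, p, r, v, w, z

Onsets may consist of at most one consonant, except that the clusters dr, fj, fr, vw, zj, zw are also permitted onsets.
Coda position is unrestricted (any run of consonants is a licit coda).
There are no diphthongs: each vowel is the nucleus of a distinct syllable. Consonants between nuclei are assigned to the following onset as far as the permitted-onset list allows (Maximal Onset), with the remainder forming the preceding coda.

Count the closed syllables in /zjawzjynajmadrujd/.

3

Nuclei (vowels): a, y, a, a, u → 5 syllables.
Between /a/ (V1) and /y/ (V2): /wzj/ splits as /w/ + /zj/ (/zj/ is the longest suffix that is a licit onset).
Between /y/ (V2) and /a/ (V3): /n/ → onset of the next syllable (single consonants are always licit onsets).
Between /a/ (V3) and /a/ (V4): /jm/ splits as /j/ + /m/ (/m/ is the longest suffix that is a licit onset).
Between /a/ (V4) and /u/ (V5): /dr/ — entire cluster is a permitted onset → onset /dr/, coda ∅.
Syllabification: zjaw.zjy.naj.ma.drujd.
Classifying each syllable: /zjaw/ (closed), /zjy/ (open), /naj/ (closed), /ma/ (open), /drujd/ (closed).
Closed syllables: 3.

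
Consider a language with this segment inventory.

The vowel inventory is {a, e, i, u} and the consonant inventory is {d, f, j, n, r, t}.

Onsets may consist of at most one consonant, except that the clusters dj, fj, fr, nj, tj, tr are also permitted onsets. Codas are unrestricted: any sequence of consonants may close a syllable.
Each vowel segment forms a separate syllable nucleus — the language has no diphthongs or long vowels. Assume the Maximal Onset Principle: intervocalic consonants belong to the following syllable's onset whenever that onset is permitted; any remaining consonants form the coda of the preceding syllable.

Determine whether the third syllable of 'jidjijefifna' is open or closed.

The vowels are i, i, e, i, a — 5 nuclei, so 5 syllables.
/i…i/ gap (V1→V2): /dj/ is a licit onset in full, so it all attaches to the next syllable.
/i…e/ gap (V2→V3): /j/ is a single consonant, so it becomes the next onset.
/e…i/ gap (V3→V4): /f/ is a single consonant, so it becomes the next onset.
/i…a/ gap (V4→V5): /fn/ splits as /f/ + /n/ (/n/ is the longest suffix that is a licit onset).
So the parse is ji.dji.je.fif.na.
Syllable 3 is /je/; it ends in its nucleus with no coda, so it is open.

open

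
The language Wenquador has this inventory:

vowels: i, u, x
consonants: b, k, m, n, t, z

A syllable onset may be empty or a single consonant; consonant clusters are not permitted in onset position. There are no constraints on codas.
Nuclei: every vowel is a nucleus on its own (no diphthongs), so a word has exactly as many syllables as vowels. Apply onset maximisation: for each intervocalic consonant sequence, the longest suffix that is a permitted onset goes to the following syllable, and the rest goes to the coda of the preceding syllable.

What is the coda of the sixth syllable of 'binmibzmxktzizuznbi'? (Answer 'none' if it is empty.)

none

Vowels present: i, i, x, i, u, i; each is a nucleus, giving 6 syllables.
V1 /i/ – V2 /i/: cluster /nm/ — the longest permitted-onset suffix is /m/; onset = /m/, preceding coda = /n/.
V2 /i/ – V3 /x/: /bzm/ — longest licit onset from the right is /m/, leaving /bz/ as coda.
V3 /x/ – V4 /i/: cluster /ktz/ — the longest permitted-onset suffix is /z/; onset = /z/, preceding coda = /kt/.
V4 /i/ – V5 /u/: just /z/ — single C goes to the following onset.
V5 /u/ – V6 /i/: /znb/; trying suffixes from longest down, /b/ is the first permitted one, so coda /zn/ | onset /b/.
Result: bin.mibz.mxkt.zi.zuzn.bi.
Syllable 6 is /bi/: onset /b/, nucleus /i/, coda ∅.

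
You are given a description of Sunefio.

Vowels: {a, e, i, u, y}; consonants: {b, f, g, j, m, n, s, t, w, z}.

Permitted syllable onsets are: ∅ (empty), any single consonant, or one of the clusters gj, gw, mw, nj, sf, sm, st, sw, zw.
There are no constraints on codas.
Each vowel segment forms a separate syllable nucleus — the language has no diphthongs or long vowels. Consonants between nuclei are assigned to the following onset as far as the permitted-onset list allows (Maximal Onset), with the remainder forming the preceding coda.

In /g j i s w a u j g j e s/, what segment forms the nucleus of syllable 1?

The vowels are i, a, u, e — 4 nuclei, so 4 syllables.
The first nucleus (vowel 1 from the left) is /i/.

i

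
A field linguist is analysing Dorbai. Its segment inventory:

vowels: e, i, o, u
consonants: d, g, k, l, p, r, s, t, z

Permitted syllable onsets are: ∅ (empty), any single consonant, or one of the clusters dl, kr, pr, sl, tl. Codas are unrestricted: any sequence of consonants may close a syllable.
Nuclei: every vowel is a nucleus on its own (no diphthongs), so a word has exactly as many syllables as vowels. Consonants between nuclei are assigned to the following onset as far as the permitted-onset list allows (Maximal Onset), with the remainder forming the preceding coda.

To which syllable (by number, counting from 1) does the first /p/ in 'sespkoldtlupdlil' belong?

The vowels are e, o, u, i — 4 nuclei, so 4 syllables.
Between /e/ (V1) and /o/ (V2): /spk/ — longest licit onset from the right is /k/, leaving /sp/ as coda.
Between /o/ (V2) and /u/ (V3): /ldtl/ splits as /ld/ + /tl/ (/tl/ is the longest suffix that is a licit onset).
Between /u/ (V3) and /i/ (V4): /pdl/ — longest licit onset from the right is /dl/, leaving /p/ as coda.
Syllabification: sesp.kold.tlup.dlil.
The first /p/ is in the coda of syllable 1 (/sesp/).

1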